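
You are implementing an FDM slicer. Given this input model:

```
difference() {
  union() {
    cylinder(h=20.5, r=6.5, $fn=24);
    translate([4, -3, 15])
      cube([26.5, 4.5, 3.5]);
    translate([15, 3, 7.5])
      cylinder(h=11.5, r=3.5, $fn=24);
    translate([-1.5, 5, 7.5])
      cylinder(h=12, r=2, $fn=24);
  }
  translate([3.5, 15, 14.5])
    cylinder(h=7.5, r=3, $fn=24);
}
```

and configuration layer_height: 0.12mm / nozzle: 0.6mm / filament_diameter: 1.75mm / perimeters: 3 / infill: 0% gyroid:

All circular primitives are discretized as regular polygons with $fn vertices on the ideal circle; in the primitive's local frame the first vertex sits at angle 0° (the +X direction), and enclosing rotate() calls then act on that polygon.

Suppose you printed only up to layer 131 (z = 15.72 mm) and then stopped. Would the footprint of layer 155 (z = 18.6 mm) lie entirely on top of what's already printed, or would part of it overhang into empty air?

Compare the two slices. At z = 15.72: the r=6.5 cylinder contributes a regular 24-gon of circumradius 6.5 (area = (24/2)·6.500²·sin(360°/24) = 131.22 mm²); the cube at (4, -3) is present — its section is the full 26.5×4.5 rectangle (area 119.25 mm²); the r=3.5 cylinder at (15, 3) contributes a regular 24-gon of circumradius 3.5 (area = (24/2)·3.500²·sin(360°/24) = 38.05 mm²); the r=2 cylinder at (-1.5, 5) contributes a regular 24-gon of circumradius 2 (area = (24/2)·2.000²·sin(360°/24) = 12.42 mm²); Merging all regions: the regions partially overlap — summed areas 300.94 mm² minus the doubly-counted overlap 29.77 mm² gives 271.17 mm² — area = 271.17 mm²; the r=3 cylinder at (3.5, 15) contributes a regular 24-gon of circumradius 3 (area = (24/2)·3.000²·sin(360°/24) = 27.95 mm²); Subtracting the remaining from the first: starting from that combined region (271.17 mm²), the r=3 cylinder at (3.5, 15) misses the remaining region (no effect) — area = 271.17 mm². At z = 18.6: the r=6.5 cylinder contributes a regular 24-gon of circumradius 6.5 (area = (24/2)·6.500²·sin(360°/24) = 131.22 mm²); the cube at (4, -3) does not reach this height (z outside [15, 18.5]); the cylinder at (15, 3): section is a regular 24-gon, circumradius r=3.5 (area = (24/2)·3.500²·sin(360°/24) = 38.05 mm²); the cylinder at (-1.5, 5): section is a regular 24-gon, circumradius r=2 (area = (24/2)·2.000²·sin(360°/24) = 12.42 mm²); Taking the union: the regions partially overlap — summed areas 181.69 mm² minus the doubly-counted overlap 10.59 mm² gives 171.11 mm² — area = 171.11 mm²; the r=3 cylinder at (3.5, 15) gives a regular 24-gon of circumradius 3 (constant along its height) (area = (24/2)·3.000²·sin(360°/24) = 27.95 mm²); Subtracting the remaining from the first: starting from that combined region (171.11 mm²), the r=3 cylinder at (3.5, 15) misses the remaining region (no effect) — area = 171.11 mm². Checking containment: the cross-section at z = 18.6 is a subset of the cross-section at z = 15.72.

entirely on top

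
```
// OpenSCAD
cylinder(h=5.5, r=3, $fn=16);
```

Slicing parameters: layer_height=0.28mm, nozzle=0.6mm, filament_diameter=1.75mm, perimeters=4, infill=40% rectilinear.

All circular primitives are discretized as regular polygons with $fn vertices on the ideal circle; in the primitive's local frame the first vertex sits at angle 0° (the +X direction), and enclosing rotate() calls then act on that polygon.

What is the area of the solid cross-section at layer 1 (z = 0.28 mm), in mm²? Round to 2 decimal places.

27.55 mm²

At z = 0.28 mm: the cylinder: section is a regular 16-gon, circumradius r=3 (area = (16/2)·3.000²·sin(360°/16) = 27.55 mm²). Overall, the cross-section is a single solid region. Net area = 27.55 mm².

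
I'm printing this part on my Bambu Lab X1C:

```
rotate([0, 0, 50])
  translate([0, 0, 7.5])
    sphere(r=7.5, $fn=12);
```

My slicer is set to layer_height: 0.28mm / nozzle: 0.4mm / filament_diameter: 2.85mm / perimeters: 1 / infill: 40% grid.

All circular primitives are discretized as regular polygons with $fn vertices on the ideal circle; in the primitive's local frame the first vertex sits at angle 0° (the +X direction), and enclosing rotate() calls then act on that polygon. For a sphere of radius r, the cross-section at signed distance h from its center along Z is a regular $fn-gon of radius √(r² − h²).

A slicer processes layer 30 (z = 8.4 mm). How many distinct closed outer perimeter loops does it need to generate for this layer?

At z = 8.4 mm: the r=7.5 sphere contributes a regular 12-gon of circumradius √(7.5²−0.9²) = 7.446; (rotated 50° about Z; rotation is an isometry so areas/perimeters/island counts are preserved). The result has 1 disconnected region.

1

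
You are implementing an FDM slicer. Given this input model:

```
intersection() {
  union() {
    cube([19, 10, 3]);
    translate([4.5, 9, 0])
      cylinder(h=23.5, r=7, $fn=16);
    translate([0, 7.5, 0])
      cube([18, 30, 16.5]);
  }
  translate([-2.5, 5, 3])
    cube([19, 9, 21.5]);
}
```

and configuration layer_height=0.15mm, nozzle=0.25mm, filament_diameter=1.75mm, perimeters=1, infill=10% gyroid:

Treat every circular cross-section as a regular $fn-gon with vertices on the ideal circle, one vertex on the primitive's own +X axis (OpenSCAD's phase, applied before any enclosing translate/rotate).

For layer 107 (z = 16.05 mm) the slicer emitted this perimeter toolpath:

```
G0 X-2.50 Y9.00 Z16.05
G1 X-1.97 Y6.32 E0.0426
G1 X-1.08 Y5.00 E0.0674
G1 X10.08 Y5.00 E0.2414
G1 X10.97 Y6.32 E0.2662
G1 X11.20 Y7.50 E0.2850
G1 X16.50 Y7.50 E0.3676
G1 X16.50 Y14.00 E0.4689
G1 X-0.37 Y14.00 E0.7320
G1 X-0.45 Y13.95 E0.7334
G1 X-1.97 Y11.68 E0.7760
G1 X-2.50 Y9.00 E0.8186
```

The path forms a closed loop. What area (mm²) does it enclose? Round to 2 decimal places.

150.98 mm²

Apply the shoelace formula to the sequence of (X, Y) vertices; enclosed area = 150.98 mm².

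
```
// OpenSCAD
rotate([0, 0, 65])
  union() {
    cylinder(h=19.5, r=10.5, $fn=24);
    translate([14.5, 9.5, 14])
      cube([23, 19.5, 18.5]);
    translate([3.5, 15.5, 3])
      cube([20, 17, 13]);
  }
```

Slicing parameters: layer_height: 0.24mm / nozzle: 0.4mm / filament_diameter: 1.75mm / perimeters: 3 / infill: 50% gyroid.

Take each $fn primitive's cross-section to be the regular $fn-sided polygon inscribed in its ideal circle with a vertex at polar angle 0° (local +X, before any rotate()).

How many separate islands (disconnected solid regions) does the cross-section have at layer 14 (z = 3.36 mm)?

2

At z = 3.36 mm: the cylinder: section is a regular 24-gon, circumradius r=10.5; the cube at (14.5, 9.5) is absent (z outside [14, 32.5]); the cube at (3.5, 15.5) (footprint 20×17) is included at this height; Merging all regions: the 2 present regions are separate (no shared area or edge), so areas and boundary lengths simply add and each stays a separate island — 2 connected regions; (whole slice rotated 65° about Z — lengths, areas and connectivity unchanged). Overall, the cross-section has 2 separate islands. Island count = 2.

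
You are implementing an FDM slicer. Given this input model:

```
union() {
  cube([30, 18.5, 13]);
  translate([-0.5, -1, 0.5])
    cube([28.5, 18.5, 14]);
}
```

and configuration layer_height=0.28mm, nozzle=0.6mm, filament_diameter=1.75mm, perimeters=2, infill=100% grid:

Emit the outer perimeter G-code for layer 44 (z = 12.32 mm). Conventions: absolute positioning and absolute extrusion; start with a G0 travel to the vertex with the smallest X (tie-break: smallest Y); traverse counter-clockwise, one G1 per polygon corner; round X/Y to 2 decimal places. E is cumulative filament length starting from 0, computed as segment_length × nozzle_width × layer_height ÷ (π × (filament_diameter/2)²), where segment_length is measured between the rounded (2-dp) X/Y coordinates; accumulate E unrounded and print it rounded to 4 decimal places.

At z = 12.32 mm: the 30×18.5 cube contributes its full rectangle; the 28.5×18.5 cube at (-0.5, -1) contributes its full rectangle; Merging all regions: the regions partially overlap (shared area 490.00 mm²), so overlapping operands fuse into one piece — 1 connected region. The outline is a single polygon with 8 vertices. Extrusion per mm of travel: 0.6 × 0.28 / (π × 0.875²) = 0.069846. Accumulating E over each segment gives final E = 6.9846.

G0 X-0.50 Y-1.00 Z12.32
G1 X28.00 Y-1.00 E1.9906
G1 X28.00 Y0.00 E2.0605
G1 X30.00 Y0.00 E2.2002
G1 X30.00 Y18.50 E3.4923
G1 X0.00 Y18.50 E5.5877
G1 X0.00 Y17.50 E5.6575
G1 X-0.50 Y17.50 E5.6925
G1 X-0.50 Y-1.00 E6.9846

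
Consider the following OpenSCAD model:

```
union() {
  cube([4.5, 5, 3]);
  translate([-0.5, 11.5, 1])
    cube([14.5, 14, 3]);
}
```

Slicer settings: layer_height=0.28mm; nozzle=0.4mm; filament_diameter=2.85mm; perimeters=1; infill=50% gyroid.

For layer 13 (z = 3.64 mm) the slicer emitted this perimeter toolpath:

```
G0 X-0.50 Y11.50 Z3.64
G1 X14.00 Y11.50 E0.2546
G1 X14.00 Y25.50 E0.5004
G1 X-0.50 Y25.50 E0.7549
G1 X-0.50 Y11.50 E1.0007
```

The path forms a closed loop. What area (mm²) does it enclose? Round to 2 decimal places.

203.00 mm²

Apply the shoelace formula to the sequence of (X, Y) vertices; enclosed area = 203.00 mm².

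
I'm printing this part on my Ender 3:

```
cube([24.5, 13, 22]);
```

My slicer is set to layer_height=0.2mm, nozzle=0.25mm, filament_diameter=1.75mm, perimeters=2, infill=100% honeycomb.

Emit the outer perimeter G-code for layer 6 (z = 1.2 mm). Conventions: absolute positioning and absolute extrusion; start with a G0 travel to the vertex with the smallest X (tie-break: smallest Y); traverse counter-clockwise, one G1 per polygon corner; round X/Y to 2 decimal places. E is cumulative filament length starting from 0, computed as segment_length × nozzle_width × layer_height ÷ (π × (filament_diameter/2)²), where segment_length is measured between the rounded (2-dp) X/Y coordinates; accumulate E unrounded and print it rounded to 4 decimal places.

At z = 1.2 mm: the 24.5×13 cube contributes its full rectangle. The outline is a single polygon with 4 vertices. Extrusion per mm of travel: 0.25 × 0.2 / (π × 0.875²) = 0.020788. Accumulating E over each segment gives final E = 1.5591.

G0 X0.00 Y0.00 Z1.20
G1 X24.50 Y0.00 E0.5093
G1 X24.50 Y13.00 E0.7795
G1 X0.00 Y13.00 E1.2888
G1 X0.00 Y0.00 E1.5591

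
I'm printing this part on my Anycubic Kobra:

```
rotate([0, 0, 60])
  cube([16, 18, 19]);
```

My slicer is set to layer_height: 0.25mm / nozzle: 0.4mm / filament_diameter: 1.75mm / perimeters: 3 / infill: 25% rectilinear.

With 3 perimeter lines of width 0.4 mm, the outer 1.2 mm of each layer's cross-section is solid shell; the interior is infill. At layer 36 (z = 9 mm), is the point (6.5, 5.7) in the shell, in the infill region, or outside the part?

At z = 9 mm: the 16×18 cube contributes its full rectangle; (rotated 60° about Z; rotation is an isometry so areas/perimeters/island counts are preserved). Overall, the cross-section is a single solid region. Undo the 60° rotation: the query point maps to (8.186, -2.779) in the un-rotated model frame. The nearest boundary edge runs (0.00, 0.00)→(16.00, 0.00); distance from the point to it = 2.78 mm. The point is not inside any of the regions above, so it lies outside the cross-section (2.78 mm from the nearest boundary).

outside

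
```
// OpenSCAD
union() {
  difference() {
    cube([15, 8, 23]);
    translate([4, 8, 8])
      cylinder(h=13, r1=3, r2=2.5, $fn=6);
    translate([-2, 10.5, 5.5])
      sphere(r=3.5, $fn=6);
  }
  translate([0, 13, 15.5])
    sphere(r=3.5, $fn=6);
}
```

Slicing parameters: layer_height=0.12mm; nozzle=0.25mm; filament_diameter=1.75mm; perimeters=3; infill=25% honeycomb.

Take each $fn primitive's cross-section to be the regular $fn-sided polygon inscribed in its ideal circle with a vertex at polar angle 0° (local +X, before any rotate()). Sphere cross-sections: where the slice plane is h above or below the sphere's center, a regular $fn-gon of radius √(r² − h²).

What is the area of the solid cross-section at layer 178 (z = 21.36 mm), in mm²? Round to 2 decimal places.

120.00 mm²

At z = 21.36 mm: the cube is present — its section is the full 15×8 rectangle (area 120.00 mm²); the cone at (4, 8) is absent (z outside [8, 21]); the sphere at (-2, 10.5) is absent (|z−center|=15.860 > r=3.5); Subtracting the remaining from the first: none of the subtracted shapes is present at this height, so the 15×8 cube is unchanged — area = 120.00 mm²; the sphere at (0, 13) is not intersected at this z (|z−center|=5.860 > r=3.5); Merging all regions: only that combined region is present, so the union is just that shape — area = 120.00 mm². Overall, the cross-section is a single solid region. Net area = 120.00 mm².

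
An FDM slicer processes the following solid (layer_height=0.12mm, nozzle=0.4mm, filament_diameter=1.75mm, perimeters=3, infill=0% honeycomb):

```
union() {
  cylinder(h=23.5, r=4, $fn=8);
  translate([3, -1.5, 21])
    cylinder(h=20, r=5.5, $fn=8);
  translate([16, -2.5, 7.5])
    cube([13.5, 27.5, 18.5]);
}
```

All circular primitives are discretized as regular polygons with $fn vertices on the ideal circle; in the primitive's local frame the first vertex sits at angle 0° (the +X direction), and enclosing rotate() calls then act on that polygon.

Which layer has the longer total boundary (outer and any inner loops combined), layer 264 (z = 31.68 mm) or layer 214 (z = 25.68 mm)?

layer 214 (z = 25.68 mm)

Layer 264 (z = 31.68): the cylinder does not reach this height (z outside [0, 23.5]); the cylinder at (3, -1.5): section is a regular 8-gon, circumradius r=5.5 (perimeter = 2·8·5.500·sin(180°/8) = 33.68 mm); the cube at (16, -2.5) is not intersected at this z (z outside [7.5, 26]); Merging all regions: only the r=5.5 cylinder at (3, -1.5) is present, so the union is just that shape — boundary = 33.68 mm. So its perimeter = 33.68 mm. Layer 214 (z = 25.68): the cylinder is absent (z outside [0, 23.5]); the cylinder at (3, -1.5): section is a regular 8-gon, circumradius r=5.5 (perimeter = 2·8·5.500·sin(180°/8) = 33.68 mm); the cube at (16, -2.5) (footprint 13.5×27.5) is included at this height (perimeter 82.00 mm); Taking the union: the 2 present regions are separate (no shared area or edge), so areas and boundary lengths simply add and each stays a separate island — boundary = 115.68 mm. So its perimeter = 115.68 mm. Layer 214 is larger (115.68 vs 33.68 mm).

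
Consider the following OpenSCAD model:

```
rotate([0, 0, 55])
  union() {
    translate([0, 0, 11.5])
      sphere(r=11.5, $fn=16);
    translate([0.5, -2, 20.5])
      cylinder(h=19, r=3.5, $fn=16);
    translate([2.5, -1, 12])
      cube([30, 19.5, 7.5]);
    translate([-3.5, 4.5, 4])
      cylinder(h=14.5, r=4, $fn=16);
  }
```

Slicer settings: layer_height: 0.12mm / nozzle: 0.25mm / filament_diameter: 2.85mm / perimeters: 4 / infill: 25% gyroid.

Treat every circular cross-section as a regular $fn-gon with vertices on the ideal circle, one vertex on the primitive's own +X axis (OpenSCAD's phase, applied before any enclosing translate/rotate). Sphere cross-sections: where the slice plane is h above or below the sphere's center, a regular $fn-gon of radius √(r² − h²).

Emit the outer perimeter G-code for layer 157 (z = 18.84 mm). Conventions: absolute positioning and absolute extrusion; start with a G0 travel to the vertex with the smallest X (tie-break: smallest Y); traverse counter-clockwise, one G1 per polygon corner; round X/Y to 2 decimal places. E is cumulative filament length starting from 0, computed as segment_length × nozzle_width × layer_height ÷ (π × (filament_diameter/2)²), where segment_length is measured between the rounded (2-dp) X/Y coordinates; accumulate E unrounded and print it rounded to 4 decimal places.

G0 X-13.72 Y12.66 Z18.84
G1 X-5.41 Y6.84 E0.0477
G1 X-7.25 Y5.08 E0.0597
G1 X-8.64 Y1.92 E0.0759
G1 X-8.72 Y-1.54 E0.0922
G1 X-7.47 Y-4.76 E0.1084
G1 X-5.08 Y-7.25 E0.1247
G1 X-1.92 Y-8.64 E0.1409
G1 X1.54 Y-8.72 E0.1572
G1 X4.76 Y-7.47 E0.1734
G1 X7.25 Y-5.08 E0.1897
G1 X8.64 Y-1.92 E0.2059
G1 X8.72 Y1.54 E0.2222
G1 X7.47 Y4.76 E0.2384
G1 X5.78 Y6.52 E0.2499
G1 X19.46 Y26.05 E0.3620
G1 X3.49 Y37.23 E0.4537
G1 X-13.72 Y12.66 E0.5948

At z = 18.84 mm: the r=11.5 sphere contributes a regular 16-gon of circumradius √(11.5²−7.34²) = 8.853; the cylinder at (0.5, -2) is absent (z outside [20.5, 39.5]); the 30×19.5 cube at (2.5, -1) contributes its full rectangle; the cylinder at (-3.5, 4.5) does not reach this height (z outside [4, 18.5]); Taking the union: the regions partially overlap (shared area 44.73 mm²), so overlapping operands fuse into one piece — 1 connected region; (whole slice rotated 55° about Z — lengths, areas and connectivity unchanged). The outline is a single polygon with 17 vertices. Extrusion per mm of travel: 0.25 × 0.12 / (π × 1.425²) = 0.004703. Accumulating E over each segment gives final E = 0.5948.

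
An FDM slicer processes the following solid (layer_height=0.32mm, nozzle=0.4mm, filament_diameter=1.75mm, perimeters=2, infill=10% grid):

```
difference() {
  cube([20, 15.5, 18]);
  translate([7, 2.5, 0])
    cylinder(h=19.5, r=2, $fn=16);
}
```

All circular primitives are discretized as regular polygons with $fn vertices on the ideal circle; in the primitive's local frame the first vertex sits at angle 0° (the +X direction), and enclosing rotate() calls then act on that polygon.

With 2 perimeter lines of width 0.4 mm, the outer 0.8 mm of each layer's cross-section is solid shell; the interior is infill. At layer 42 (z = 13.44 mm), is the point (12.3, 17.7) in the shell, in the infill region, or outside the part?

At z = 13.44 mm: the 20×15.5 cube contributes its full rectangle; the cylinder at (7, 2.5): section is a regular 16-gon, circumradius r=2; Subtracting the remaining from the first: starting from the 20×15.5 cube, the r=2 cylinder at (7, 2.5) lies wholly inside it (removes its full 12.25 mm² and its 12.49 mm outline becomes a hole wall) — 1 connected region with 1 hole. Overall, the cross-section is one region with 1 hole. The nearest boundary edge runs (0.00, 15.50)→(20.00, 15.50); distance from the point to it = 2.20 mm. The point is not inside any of the regions above, so it lies outside the cross-section (2.20 mm from the nearest boundary).

outside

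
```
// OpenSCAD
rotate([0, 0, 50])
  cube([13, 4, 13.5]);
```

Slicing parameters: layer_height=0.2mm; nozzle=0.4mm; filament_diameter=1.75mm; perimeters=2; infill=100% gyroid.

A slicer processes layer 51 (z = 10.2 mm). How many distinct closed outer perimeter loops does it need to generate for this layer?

1

At z = 10.2 mm: the 13×4 cube contributes its full rectangle; (rotated 50° about Z; rotation is an isometry so areas/perimeters/island counts are preserved). The result has 1 disconnected region.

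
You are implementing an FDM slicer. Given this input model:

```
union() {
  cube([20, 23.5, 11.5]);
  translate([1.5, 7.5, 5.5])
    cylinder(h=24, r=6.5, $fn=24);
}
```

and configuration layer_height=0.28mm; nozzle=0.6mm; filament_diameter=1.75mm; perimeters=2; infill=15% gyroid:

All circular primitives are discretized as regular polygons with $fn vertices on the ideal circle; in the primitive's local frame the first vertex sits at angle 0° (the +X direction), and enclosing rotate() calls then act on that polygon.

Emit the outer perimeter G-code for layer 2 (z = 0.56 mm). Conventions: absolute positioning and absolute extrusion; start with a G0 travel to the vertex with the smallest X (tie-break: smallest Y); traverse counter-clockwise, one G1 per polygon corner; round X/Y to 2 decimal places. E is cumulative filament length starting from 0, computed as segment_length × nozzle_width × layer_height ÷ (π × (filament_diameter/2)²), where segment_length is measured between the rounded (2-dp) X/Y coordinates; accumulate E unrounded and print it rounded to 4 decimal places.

At z = 0.56 mm: the cube is present — its section is the full 20×23.5 rectangle; the cylinder at (1.5, 7.5) is absent (z outside [5.5, 29.5]); Merging all regions: only the 20×23.5 cube is present, so the union is just that shape — 1 connected region. The outline is a single polygon with 4 vertices. Extrusion per mm of travel: 0.6 × 0.28 / (π × 0.875²) = 0.069846. Accumulating E over each segment gives final E = 6.0766.

G0 X0.00 Y0.00 Z0.56
G1 X20.00 Y0.00 E1.3969
G1 X20.00 Y23.50 E3.0383
G1 X0.00 Y23.50 E4.4352
G1 X0.00 Y0.00 E6.0766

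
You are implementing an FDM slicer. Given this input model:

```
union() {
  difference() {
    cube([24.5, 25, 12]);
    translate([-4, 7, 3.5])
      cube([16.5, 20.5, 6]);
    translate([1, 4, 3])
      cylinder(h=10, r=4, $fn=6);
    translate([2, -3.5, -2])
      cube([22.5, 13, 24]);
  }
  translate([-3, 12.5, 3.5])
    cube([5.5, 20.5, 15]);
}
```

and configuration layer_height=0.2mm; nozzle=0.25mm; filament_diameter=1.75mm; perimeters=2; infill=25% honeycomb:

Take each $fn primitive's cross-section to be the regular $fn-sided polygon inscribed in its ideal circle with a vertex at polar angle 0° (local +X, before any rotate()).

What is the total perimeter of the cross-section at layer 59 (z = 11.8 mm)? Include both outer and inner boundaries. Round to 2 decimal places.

At z = 11.8 mm: the cube is present — its section is the full 24.5×25 rectangle (perimeter 99.00 mm); the cube at (-4, 7) does not reach this height (z outside [3.5, 9.5]); the r=4 cylinder at (1, 4) gives a regular 6-gon of circumradius 4 (constant along its height) (perimeter = 2·6·4.000·sin(180°/6) = 24.00 mm); the 22.5×13 cube at (2, -3.5) contributes its full rectangle (perimeter 71.00 mm); Subtracting the remaining from the first: starting from the 24.5×25 cube, the r=4 cylinder at (1, 4) partially overlaps it — only the 27.71 mm² overlap (of its 41.57 mm²) is removed, clipping the outline; the 22.5×13 cube at (2, -3.5) partially overlaps it — only the 199.89 mm² overlap (of its 292.50 mm²) is removed, clipping the outline — boundary = 89.14 mm; the cube at (-3, 12.5) is present — its section is the full 5.5×20.5 rectangle (perimeter 52.00 mm); Combining (union): the regions partially overlap (shared area 31.25 mm²), so the edge portions inside another operand are dropped and the merged outline is re-measured after clipping — boundary = 111.14 mm. Overall, the cross-section has 2 separate islands. Total boundary length (outer) = 111.14 mm.

111.14 mm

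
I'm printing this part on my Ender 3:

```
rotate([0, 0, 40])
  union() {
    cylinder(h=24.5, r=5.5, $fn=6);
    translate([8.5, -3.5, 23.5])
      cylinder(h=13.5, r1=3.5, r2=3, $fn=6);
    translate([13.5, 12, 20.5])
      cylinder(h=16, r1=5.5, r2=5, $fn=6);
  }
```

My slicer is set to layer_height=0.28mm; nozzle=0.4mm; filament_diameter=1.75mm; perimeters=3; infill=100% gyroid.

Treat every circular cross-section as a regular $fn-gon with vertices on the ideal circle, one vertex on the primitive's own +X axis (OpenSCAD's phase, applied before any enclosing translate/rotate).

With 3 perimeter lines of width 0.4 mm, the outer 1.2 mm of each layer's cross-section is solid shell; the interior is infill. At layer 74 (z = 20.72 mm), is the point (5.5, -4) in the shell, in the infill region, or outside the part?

outside

At z = 20.72 mm: the cylinder: section is a regular 6-gon, circumradius r=5.5; the cone at (8.5, -3.5) does not reach this height (z outside [23.5, 37]); the cone at (13.5, 12): at t=0.014 of its height the radius interpolates to r₁+(r₂−r₁)t = 5.493, giving a regular 6-gon of that circumradius; Taking the union: the 2 present regions are separate (no shared area or edge), so areas and boundary lengths simply add and each stays a separate island — 2 connected regions; (whole slice rotated 40° about Z — lengths, areas and connectivity unchanged). Overall, the cross-section has 2 separate islands. Undo the 40° rotation: the query point maps to (1.642, -6.600) in the un-rotated model frame. The nearest boundary edge runs (2.75, -4.76)→(-2.75, -4.76); distance from the point to it = 1.84 mm. The point is not inside any of the regions above, so it lies outside the cross-section (1.84 mm from the nearest boundary).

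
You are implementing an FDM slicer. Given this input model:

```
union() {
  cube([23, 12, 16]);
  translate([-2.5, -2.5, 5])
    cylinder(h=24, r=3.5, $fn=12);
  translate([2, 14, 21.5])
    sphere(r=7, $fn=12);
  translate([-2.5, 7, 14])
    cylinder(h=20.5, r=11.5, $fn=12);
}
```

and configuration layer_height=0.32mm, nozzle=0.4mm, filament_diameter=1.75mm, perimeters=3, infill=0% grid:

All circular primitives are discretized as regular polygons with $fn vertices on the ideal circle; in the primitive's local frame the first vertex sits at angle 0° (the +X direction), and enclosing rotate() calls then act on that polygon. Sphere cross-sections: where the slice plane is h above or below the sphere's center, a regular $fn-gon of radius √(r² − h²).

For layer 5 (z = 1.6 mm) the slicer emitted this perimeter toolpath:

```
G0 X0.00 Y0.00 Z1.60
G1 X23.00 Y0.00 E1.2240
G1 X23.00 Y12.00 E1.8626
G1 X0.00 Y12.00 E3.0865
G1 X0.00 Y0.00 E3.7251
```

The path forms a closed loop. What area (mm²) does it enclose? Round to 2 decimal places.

276.00 mm²

Apply the shoelace formula to the sequence of (X, Y) vertices; enclosed area = 276.00 mm².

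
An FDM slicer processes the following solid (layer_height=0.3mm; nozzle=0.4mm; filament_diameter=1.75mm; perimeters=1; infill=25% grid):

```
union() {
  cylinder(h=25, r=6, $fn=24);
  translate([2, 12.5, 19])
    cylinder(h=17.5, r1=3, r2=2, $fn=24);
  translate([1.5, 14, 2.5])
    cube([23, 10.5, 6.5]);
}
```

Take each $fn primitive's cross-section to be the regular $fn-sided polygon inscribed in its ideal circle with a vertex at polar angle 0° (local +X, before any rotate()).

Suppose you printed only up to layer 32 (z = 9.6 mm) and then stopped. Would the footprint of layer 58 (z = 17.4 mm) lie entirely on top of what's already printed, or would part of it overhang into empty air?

entirely on top

Compare the two slices. At z = 9.6: the r=6 cylinder gives a regular 24-gon of circumradius 6 (constant along its height) (area = (24/2)·6.000²·sin(360°/24) = 111.81 mm²); the cone at (2, 12.5) is absent (z outside [19, 36.5]); the cube at (1.5, 14) does not reach this height (z outside [2.5, 9]); Combining (union): only the r=6 cylinder is present, so the union is just that shape — area = 111.81 mm². At z = 17.4: the r=6 cylinder contributes a regular 24-gon of circumradius 6 (area = (24/2)·6.000²·sin(360°/24) = 111.81 mm²); the cone at (2, 12.5) is absent (z outside [19, 36.5]); the cube at (1.5, 14) is absent (z outside [2.5, 9]); Taking the union: only the r=6 cylinder is present, so the union is just that shape — area = 111.81 mm². Checking containment: the cross-section at z = 17.4 is a subset of the cross-section at z = 9.6.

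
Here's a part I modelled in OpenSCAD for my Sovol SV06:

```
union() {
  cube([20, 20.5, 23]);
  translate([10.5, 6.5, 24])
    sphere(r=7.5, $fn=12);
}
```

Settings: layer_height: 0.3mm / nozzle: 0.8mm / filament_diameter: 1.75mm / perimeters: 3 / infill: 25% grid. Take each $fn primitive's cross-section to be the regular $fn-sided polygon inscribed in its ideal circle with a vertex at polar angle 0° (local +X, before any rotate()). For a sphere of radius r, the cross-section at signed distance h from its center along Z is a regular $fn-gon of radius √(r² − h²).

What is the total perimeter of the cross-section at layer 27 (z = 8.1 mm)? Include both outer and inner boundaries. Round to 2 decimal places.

At z = 8.1 mm: the 20×20.5 cube contributes its full rectangle (perimeter 81.00 mm); the sphere at (10.5, 6.5) is absent (|z−center|=15.900 > r=7.5); Merging all regions: only the 20×20.5 cube is present, so the union is just that shape — boundary = 81.00 mm. Overall, the cross-section is a single solid region. Total boundary length (outer) = 81.00 mm.

81.00 mm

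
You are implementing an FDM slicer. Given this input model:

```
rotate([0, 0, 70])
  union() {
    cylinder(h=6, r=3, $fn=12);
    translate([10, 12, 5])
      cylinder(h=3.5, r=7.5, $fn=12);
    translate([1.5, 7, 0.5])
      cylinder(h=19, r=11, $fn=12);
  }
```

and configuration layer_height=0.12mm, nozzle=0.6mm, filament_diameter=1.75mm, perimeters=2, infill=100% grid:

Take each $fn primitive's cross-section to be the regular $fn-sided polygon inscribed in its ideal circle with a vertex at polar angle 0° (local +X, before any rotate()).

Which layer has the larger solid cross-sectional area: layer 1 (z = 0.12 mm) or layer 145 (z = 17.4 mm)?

layer 145 (z = 17.4 mm)

Layer 1 (z = 0.12): the r=3 cylinder gives a regular 12-gon of circumradius 3 (constant along its height) (area = (12/2)·3.000²·sin(360°/12) = 27.00 mm²); the cylinder at (10, 12) does not reach this height (z outside [5, 8.5]); the cylinder at (1.5, 7) is absent (z outside [0.5, 19.5]); Merging all regions: only the r=3 cylinder is present, so the union is just that shape — area = 27.00 mm²; (whole slice rotated 70° about Z — lengths, areas and connectivity unchanged). So its area = 27.00 mm². Layer 145 (z = 17.4): the cylinder does not reach this height (z outside [0, 6]); the cylinder at (10, 12) is not intersected at this z (z outside [5, 8.5]); the r=11 cylinder at (1.5, 7) gives a regular 12-gon of circumradius 11 (constant along its height) (area = (12/2)·11.000²·sin(360°/12) = 363.00 mm²); Merging all regions: only the r=11 cylinder at (1.5, 7) is present, so the union is just that shape — area = 363.00 mm²; (whole slice rotated 70° about Z — lengths, areas and connectivity unchanged). So its area = 363.00 mm². Layer 145 is larger (363.00 vs 27.00 mm²).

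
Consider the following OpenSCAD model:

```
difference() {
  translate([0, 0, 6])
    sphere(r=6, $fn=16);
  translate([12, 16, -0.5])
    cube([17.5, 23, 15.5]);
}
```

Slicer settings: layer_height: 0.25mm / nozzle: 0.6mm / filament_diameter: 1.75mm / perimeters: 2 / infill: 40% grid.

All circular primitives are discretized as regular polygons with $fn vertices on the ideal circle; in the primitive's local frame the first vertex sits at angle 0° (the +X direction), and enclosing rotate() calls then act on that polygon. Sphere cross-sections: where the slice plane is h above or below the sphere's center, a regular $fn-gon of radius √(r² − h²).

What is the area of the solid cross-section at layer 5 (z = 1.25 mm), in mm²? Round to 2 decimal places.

At z = 1.25 mm: the r=6 sphere slices to a regular 16-gon of circumradius 3.666 (√(r²−h²) with h=4.75 from center) (area = (16/2)·3.666²·sin(360°/16) = 41.14 mm²); the cube at (12, 16) is present — its section is the full 17.5×23 rectangle (area 402.50 mm²); After the difference (first − rest): starting from the r=6 sphere (41.14 mm²), the 17.5×23 cube at (12, 16) misses the remaining region (no effect) — area = 41.14 mm². Overall, the cross-section is a single solid region. Net area = 41.14 mm².

41.14 mm²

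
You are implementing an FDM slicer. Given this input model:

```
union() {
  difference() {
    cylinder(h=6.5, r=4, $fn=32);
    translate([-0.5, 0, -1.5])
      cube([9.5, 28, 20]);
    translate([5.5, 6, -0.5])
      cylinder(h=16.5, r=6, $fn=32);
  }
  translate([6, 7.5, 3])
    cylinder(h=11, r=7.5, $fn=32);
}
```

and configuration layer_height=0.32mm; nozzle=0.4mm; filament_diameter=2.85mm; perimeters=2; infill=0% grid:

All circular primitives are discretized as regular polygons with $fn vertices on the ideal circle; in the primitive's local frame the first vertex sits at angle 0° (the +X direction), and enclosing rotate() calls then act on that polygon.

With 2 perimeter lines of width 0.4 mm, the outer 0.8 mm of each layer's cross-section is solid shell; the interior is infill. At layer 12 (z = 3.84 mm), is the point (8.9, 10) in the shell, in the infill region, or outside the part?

At z = 3.84 mm: the r=4 cylinder contributes a regular 32-gon of circumradius 4; the 9.5×28 cube at (-0.5, 0) contributes its full rectangle; the cylinder at (5.5, 6): section is a regular 32-gon, circumradius r=6; Subtracting the remaining from the first: starting from the r=4 cylinder, the 9.5×28 cube at (-0.5, 0) partially overlaps it — only the 14.47 mm² overlap (of its 266.00 mm²) is removed, clipping the outline; the r=6 cylinder at (5.5, 6) misses the remaining region (no effect) — 1 connected region; the r=7.5 cylinder at (6, 7.5) contributes a regular 32-gon of circumradius 7.5; Combining (union): the regions partially overlap (shared area 0.00 mm²), so overlapping operands fuse into one piece — 1 connected region. Overall, the cross-section is a single solid region. The nearest boundary edge runs (11.30, 12.80)→(12.24, 11.67); distance from the point to it = 3.64 mm. The point is inside the cross-section and 3.64 mm from the nearest boundary — more than the 0.8 mm shell width (2 × 0.4), so it's in the infill interior.

infill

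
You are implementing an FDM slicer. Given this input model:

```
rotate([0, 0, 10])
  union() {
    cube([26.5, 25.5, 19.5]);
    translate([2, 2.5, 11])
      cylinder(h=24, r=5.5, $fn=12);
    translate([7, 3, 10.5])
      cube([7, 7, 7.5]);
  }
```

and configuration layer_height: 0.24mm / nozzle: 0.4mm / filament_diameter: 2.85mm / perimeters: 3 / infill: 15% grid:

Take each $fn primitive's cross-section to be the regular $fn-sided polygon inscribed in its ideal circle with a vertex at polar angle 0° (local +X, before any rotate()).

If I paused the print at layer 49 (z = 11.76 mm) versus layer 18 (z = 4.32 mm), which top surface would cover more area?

layer 49 (z = 11.76 mm)

Layer 49 (z = 11.76): the 26.5×25.5 cube contributes its full rectangle (area 675.75 mm²); the cylinder at (2, 2.5): section is a regular 12-gon, circumradius r=5.5 (area = (12/2)·5.500²·sin(360°/12) = 90.75 mm²); the cube at (7, 3) is present — its section is the full 7×7 rectangle (area 49.00 mm²); Merging all regions: the regions partially overlap — summed areas 815.50 mm² minus the doubly-counted overlap 100.06 mm² gives 715.44 mm² — area = 715.44 mm²; (whole slice rotated 10° about Z — lengths, areas and connectivity unchanged). So its area = 715.44 mm². Layer 18 (z = 4.32): the cube (footprint 26.5×25.5) is included at this height (area 675.75 mm²); the cylinder at (2, 2.5) is absent (z outside [11, 35]); the cube at (7, 3) is absent (z outside [10.5, 18]); Taking the union: only the 26.5×25.5 cube is present, so the union is just that shape — area = 675.75 mm²; (whole slice rotated 10° about Z — lengths, areas and connectivity unchanged). So its area = 675.75 mm². Layer 49 is larger (715.44 vs 675.75 mm²).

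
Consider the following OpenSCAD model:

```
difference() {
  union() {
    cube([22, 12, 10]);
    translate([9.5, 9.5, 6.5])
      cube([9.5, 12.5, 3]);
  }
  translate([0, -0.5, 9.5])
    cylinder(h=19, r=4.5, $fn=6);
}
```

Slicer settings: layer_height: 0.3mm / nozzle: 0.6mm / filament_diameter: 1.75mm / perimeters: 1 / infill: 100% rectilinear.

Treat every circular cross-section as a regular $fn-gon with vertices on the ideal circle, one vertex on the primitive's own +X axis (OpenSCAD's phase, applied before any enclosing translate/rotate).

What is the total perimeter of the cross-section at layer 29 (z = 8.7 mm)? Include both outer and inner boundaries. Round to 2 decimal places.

At z = 8.7 mm: the 22×12 cube contributes its full rectangle (perimeter 68.00 mm); the cube at (9.5, 9.5) (footprint 9.5×12.5) is included at this height (perimeter 44.00 mm); Combining (union): the regions partially overlap (shared area 23.75 mm²), so the edge portions inside another operand are dropped and the merged outline is re-measured after clipping — boundary = 88.00 mm; the cylinder at (0, -0.5) is absent (z outside [9.5, 28.5]); After the difference (first − rest): none of the subtracted shapes is present at this height, so that combined region is unchanged — boundary = 88.00 mm. Overall, the cross-section is a single solid region. Total boundary length (outer) = 88.00 mm.

88.00 mm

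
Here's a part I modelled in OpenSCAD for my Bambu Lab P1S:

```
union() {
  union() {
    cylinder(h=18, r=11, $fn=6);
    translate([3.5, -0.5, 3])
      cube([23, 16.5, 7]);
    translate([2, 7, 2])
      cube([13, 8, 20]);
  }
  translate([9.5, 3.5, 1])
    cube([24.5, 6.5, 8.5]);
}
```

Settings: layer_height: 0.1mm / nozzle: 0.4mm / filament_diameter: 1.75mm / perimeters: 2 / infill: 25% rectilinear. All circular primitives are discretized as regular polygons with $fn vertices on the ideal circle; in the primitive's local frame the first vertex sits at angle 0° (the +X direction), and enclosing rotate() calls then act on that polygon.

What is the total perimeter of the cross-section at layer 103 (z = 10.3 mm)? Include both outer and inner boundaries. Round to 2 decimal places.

94.10 mm

At z = 10.3 mm: the r=11 cylinder gives a regular 6-gon of circumradius 11 (constant along its height) (perimeter = 2·6·11.000·sin(180°/6) = 66.00 mm); the cube at (3.5, -0.5) is not intersected at this z (z outside [3, 10]); the 13×8 cube at (2, 7) contributes its full rectangle (perimeter 42.00 mm); Taking the union: the regions partially overlap (shared area 10.68 mm²), so the edge portions inside another operand are dropped and the merged outline is re-measured after clipping — boundary = 94.10 mm; the cube at (9.5, 3.5) is not intersected at this z (z outside [1, 9.5]); Taking the union: only that combined region is present, so the union is just that shape — boundary = 94.10 mm. Overall, the cross-section is a single solid region. Total boundary length (outer) = 94.10 mm.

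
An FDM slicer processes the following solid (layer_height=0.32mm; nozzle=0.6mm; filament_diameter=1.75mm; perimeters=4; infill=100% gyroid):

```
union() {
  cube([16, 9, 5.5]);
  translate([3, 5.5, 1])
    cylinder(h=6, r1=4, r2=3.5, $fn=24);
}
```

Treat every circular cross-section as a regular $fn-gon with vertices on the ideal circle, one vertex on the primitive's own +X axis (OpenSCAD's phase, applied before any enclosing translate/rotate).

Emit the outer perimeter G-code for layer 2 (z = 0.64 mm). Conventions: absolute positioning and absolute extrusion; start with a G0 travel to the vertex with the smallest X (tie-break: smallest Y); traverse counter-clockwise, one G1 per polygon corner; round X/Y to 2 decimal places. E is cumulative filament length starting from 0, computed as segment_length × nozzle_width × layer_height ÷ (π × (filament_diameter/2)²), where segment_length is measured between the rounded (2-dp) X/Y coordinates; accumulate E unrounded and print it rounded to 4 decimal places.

At z = 0.64 mm: the cube is present — its section is the full 16×9 rectangle; the cone at (3, 5.5) does not reach this height (z outside [1, 7]); Taking the union: only the 16×9 cube is present, so the union is just that shape — 1 connected region. The outline is a single polygon with 4 vertices. Extrusion per mm of travel: 0.6 × 0.32 / (π × 0.875²) = 0.079824. Accumulating E over each segment gives final E = 3.9912.

G0 X0.00 Y0.00 Z0.64
G1 X16.00 Y0.00 E1.2772
G1 X16.00 Y9.00 E1.9956
G1 X0.00 Y9.00 E3.2728
G1 X0.00 Y0.00 E3.9912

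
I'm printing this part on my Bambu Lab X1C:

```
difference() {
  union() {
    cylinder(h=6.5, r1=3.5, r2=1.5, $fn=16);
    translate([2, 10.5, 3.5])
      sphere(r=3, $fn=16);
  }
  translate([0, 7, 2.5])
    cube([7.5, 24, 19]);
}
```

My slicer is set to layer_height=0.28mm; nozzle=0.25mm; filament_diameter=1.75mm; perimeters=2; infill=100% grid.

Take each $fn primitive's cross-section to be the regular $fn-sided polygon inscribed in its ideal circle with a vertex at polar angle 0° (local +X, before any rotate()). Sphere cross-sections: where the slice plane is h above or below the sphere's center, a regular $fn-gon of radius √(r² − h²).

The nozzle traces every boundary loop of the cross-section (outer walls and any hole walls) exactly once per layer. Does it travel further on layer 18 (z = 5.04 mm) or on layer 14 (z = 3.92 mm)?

layer 14 (z = 3.92 mm)

Layer 18 (z = 5.04): the cone (r1=3.5→r2=1.5) has section circumradius 1.949 here — a regular 16-gon (perimeter = 2·16·1.949·sin(180°/16) = 12.17 mm); the r=3 sphere at (2, 10.5) contributes a regular 16-gon of circumradius √(3²−1.54²) = 2.575 (perimeter = 2·16·2.575·sin(180°/16) = 16.07 mm); Merging all regions: the 2 present regions are separate (no shared area or edge), so areas and boundary lengths simply add and each stays a separate island — boundary = 28.24 mm; the 7.5×24 cube at (0, 7) contributes its full rectangle (perimeter 63.00 mm); Subtracting the remaining from the first: starting from the result so far, the 7.5×24 cube at (0, 7) partially overlaps it — only the 19.14 mm² overlap (of its 180.00 mm²) is removed, clipping the outline — boundary = 18.64 mm. So its perimeter = 18.64 mm. Layer 14 (z = 3.92): the cone (r1=3.5→r2=1.5) has section circumradius 2.294 here — a regular 16-gon (perimeter = 2·16·2.294·sin(180°/16) = 14.32 mm); the r=3 sphere at (2, 10.5) contributes a regular 16-gon of circumradius √(3²−0.42²) = 2.970 (perimeter = 2·16·2.970·sin(180°/16) = 18.54 mm); Combining (union): the 2 present regions are separate (no shared area or edge), so areas and boundary lengths simply add and each stays a separate island — boundary = 32.86 mm; the cube at (0, 7) is present — its section is the full 7.5×24 rectangle (perimeter 63.00 mm); Subtracting the remaining from the first: starting from that combined region, the 7.5×24 cube at (0, 7) partially overlaps it — only the 24.24 mm² overlap (of its 180.00 mm²) is removed, clipping the outline — boundary = 23.53 mm. So its perimeter = 23.53 mm. Layer 14 is larger (23.53 vs 18.64 mm).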